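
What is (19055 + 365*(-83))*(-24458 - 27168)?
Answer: 580276240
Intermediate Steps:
(19055 + 365*(-83))*(-24458 - 27168) = (19055 - 30295)*(-51626) = -11240*(-51626) = 580276240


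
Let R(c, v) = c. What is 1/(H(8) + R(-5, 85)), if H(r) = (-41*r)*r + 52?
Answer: -1/2577 ≈ -0.00038805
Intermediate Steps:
H(r) = 52 - 41*r² (H(r) = -41*r² + 52 = 52 - 41*r²)
1/(H(8) + R(-5, 85)) = 1/((52 - 41*8²) - 5) = 1/((52 - 41*64) - 5) = 1/((52 - 2624) - 5) = 1/(-2572 - 5) = 1/(-2577) = -1/2577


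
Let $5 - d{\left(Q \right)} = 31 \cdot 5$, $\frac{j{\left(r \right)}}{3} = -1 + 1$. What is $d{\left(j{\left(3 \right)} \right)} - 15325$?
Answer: $-15475$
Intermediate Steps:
$j{\left(r \right)} = 0$ ($j{\left(r \right)} = 3 \left(-1 + 1\right) = 3 \cdot 0 = 0$)
$d{\left(Q \right)} = -150$ ($d{\left(Q \right)} = 5 - 31 \cdot 5 = 5 - 155 = -150$)
$d{\left(j{\left(3 \right)} \right)} - 15325 = -150 - 15325 = -15475$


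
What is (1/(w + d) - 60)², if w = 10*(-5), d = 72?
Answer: 1739761/484 ≈ 3594.5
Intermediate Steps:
w = -50
(1/(w + d) - 60)² = (1/(-50 + 72) - 60)² = (1/22 - 60)² = (-1319/22)² = 1739761/484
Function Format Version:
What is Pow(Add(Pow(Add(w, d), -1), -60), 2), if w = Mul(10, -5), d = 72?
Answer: Rational(1739761, 484) ≈ 3594.5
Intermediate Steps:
w = -50
Pow(Add(Pow(Add(w, d), -1), -60), 2) = Pow(Add(Pow(Add(-50, 72), -1), -60), 2) = Pow(Add(Pow(22, -1), -60), 2) = Pow(Add(Rational(1, 22), -60), 2) = Pow(Rational(-1319, 22), 2) = Rational(1739761, 484)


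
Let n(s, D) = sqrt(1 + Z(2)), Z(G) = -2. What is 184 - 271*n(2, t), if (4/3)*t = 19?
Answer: 184 - 271*I ≈ 184.0 - 271.0*I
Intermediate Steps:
t = 57/4 (t = (3/4)*19 = 57/4 ≈ 14.250)
n(s, D) = I (n(s, D) = sqrt(1 - 2) = sqrt(-1) = I)
184 - 271*n(2, t) = 184 - 271*I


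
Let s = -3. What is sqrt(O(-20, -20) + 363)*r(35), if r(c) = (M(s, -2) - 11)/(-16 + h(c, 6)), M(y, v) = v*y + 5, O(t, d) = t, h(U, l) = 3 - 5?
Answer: 0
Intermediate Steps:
h(U, l) = -2
M(y, v) = 5 + v*y
r(c) = 0 (r(c) = ((5 - 2*(-3)) - 11)/(-16 - 2) = ((5 + 6) - 11)/(-18) = (11 - 11)*(-1/18) = 0*(-1/18) = 0)
sqrt(O(-20, -20) + 363)*r(35) = sqrt(-20 + 363)*0 = sqrt(343)*0 = (7*sqrt(7))*0 = 0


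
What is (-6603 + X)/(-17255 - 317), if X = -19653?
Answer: 6564/4393 ≈ 1.4942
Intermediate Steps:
(-6603 + X)/(-17255 - 317) = (-6603 - 19653)/(-17255 - 317) = -26256/(-17572) = -26256*(-1/17572) = 6564/4393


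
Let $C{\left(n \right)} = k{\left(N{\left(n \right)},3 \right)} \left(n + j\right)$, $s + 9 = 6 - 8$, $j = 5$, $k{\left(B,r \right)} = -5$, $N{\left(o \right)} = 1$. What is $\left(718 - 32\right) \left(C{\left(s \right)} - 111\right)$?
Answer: $-55566$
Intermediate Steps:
$s = -11$ ($s = -9 + \left(6 - 8\right) = -9 - 2 = -11$)
$C{\left(n \right)} = -25 - 5 n$ ($C{\left(n \right)} = - 5 \left(n + 5\right) = - 5 \left(5 + n\right) = -25 - 5 n$)
$\left(718 - 32\right) \left(C{\left(s \right)} - 111\right) = \left(718 - 32\right) \left(\left(-25 - -55\right) - 111\right) = \left(718 - 32\right) \left(\left(-25 + 55\right) - 111\right) = 686 \left(30 - 111\right) = 686 \left(-81\right) = -55566$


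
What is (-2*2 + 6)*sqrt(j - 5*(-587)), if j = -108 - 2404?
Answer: 6*sqrt(47) ≈ 41.134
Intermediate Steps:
j = -2512
(-2*2 + 6)*sqrt(j - 5*(-587)) = (-2*2 + 6)*sqrt(-2512 - 5*(-587)) = (-4 + 6)*sqrt(-2512 + 2935) = 2*sqrt(423) = 2*(3*sqrt(47)) = 6*sqrt(47)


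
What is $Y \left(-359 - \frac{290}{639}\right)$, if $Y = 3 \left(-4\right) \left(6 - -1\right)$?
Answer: $\frac{6431348}{213} \approx 30194.0$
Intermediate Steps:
$Y = -84$ ($Y = - 12 \left(6 + 1\right) = \left(-12\right) 7 = -84$)
$Y \left(-359 - \frac{290}{639}\right) = - 84 \left(-359 - \frac{290}{639}\right) = \left(-84\right) \left(- \frac{229691}{639}\right) = \frac{6431348}{213}$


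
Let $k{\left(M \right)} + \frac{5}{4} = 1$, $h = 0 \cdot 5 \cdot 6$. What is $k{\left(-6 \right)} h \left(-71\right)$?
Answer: $0$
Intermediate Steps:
$h = 0$ ($h = 0 \cdot 6 = 0$)
$k{\left(M \right)} = - \frac{1}{4}$ ($k{\left(M \right)} = - \frac{5}{4} + 1 = - \frac{1}{4}$)
$k{\left(-6 \right)} h \left(-71\right) = \left(- \frac{1}{4}\right) 0 \left(-71\right) = 0 \left(-71\right) = 0$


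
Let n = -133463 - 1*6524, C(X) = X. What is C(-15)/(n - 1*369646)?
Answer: 15/509633 ≈ 2.9433e-5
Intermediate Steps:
n = -139987 (n = -133463 - 6524 = -139987)
C(-15)/(n - 1*369646) = -15/(-139987 - 1*369646) = -15/(-139987 - 369646) = -15/(-509633) = -15*(-1/509633) = 15/509633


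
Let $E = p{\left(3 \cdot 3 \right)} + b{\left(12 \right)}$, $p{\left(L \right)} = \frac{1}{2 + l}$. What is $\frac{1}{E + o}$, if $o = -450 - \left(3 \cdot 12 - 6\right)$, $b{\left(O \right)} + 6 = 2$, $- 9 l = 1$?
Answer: $- \frac{17}{8219} \approx -0.0020684$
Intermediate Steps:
$l = - \frac{1}{9}$ ($l = \left(- \frac{1}{9}\right) 1 = - \frac{1}{9} \approx -0.11111$)
$b{\left(O \right)} = -4$ ($b{\left(O \right)} = -6 + 2 = -4$)
$p{\left(L \right)} = \frac{9}{17}$ ($p{\left(L \right)} = \frac{1}{2 - \frac{1}{9}} = \frac{1}{\frac{17}{9}} = \frac{9}{17}$)
$o = -480$ ($o = -450 - \left(36 - 6\right) = -450 - 30 = -480$)
$E = - \frac{59}{17}$ ($E = \frac{9}{17} - 4 = - \frac{59}{17} \approx -3.4706$)
$\frac{1}{E + o} = \frac{1}{- \frac{59}{17} - 480} = \frac{1}{- \frac{8219}{17}} = - \frac{17}{8219}$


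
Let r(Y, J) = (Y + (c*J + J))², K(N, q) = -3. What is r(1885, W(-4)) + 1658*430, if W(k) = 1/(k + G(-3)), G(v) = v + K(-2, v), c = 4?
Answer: 17057121/4 ≈ 4.2643e+6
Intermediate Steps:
G(v) = -3 + v (G(v) = v - 3 = -3 + v)
W(k) = 1/(-6 + k) (W(k) = 1/(k + (-3 - 3)) = 1/(k - 6) = 1/(-6 + k))
r(Y, J) = (Y + 5*J)² (r(Y, J) = (Y + (4*J + J))² = (Y + 5*J)²)
r(1885, W(-4)) + 1658*430 = (1885 + 5/(-6 - 4))² + 1658*430 = (1885 + 5/(-10))² + 712940 = (1885 + 5*(-⅒))² + 712940 = (1885 - ½)² + 712940 = (3769/2)² + 712940 = 14205361/4 + 712940 = 17057121/4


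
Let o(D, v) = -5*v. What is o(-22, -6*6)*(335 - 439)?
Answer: -18720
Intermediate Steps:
o(-22, -6*6)*(335 - 439) = (-(-30)*6)*(335 - 439) = -5*(-36)*(-104) = 180*(-104) = -18720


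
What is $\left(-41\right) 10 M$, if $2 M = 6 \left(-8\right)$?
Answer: $9840$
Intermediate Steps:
$M = -24$ ($M = \frac{6 \left(-8\right)}{2} = \frac{1}{2} \left(-48\right) = -24$)
$\left(-41\right) 10 M = \left(-41\right) 10 \left(-24\right) = \left(-410\right) \left(-24\right) = 9840$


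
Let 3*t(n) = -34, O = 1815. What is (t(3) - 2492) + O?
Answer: -2065/3 ≈ -688.33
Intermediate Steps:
t(n) = -34/3 (t(n) = (⅓)*(-34) = -34/3)
(t(3) - 2492) + O = (-34/3 - 2492) + 1815 = -7510/3 + 1815 = -2065/3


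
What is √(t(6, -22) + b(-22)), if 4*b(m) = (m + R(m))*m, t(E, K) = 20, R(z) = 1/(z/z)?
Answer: √542/2 ≈ 11.640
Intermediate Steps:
R(z) = 1 (R(z) = 1/1 = 1)
b(m) = m*(1 + m)/4 (b(m) = ((m + 1)*m)/4 = ((1 + m)*m)/4 = (m*(1 + m))/4 = m*(1 + m)/4)
√(t(6, -22) + b(-22)) = √(20 + (¼)*(-22)*(1 - 22)) = √(20 + (¼)*(-22)*(-21)) = √(20 + 231/2) = √(271/2) = √542/2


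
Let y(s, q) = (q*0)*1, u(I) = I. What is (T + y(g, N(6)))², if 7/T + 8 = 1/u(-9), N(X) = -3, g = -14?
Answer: 3969/5329 ≈ 0.74479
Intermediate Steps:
T = -63/73 (T = 7/(-8 + 1/(-9)) = 7/(-8 - ⅑) = 7/(-73/9) = 7*(-9/73) = -63/73 ≈ -0.86301)
y(s, q) = 0 (y(s, q) = 0*1 = 0)
(T + y(g, N(6)))² = (-63/73 + 0)² = (-63/73)² = 3969/5329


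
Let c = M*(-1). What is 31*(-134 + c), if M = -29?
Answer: -3255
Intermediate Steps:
c = 29 (c = -29*(-1) = 29)
31*(-134 + c) = 31*(-134 + 29) = 31*(-105) = -3255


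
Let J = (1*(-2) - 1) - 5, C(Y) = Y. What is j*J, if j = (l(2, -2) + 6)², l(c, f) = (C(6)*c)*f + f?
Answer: -3200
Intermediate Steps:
l(c, f) = f + 6*c*f (l(c, f) = (6*c)*f + f = 6*c*f + f = f + 6*c*f)
J = -8 (J = (-2 - 1) - 5 = -3 - 5 = -8)
j = 400 (j = (-2*(1 + 6*2) + 6)² = (-2*(1 + 12) + 6)² = (-2*13 + 6)² = (-26 + 6)² = (-20)² = 400)
j*J = 400*(-8) = -3200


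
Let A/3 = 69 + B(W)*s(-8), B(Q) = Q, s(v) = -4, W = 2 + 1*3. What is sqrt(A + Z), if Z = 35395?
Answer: sqrt(35542) ≈ 188.53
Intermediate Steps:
W = 5 (W = 2 + 3 = 5)
A = 147 (A = 3*(69 + 5*(-4)) = 3*(69 - 20) = 3*49 = 147)
sqrt(A + Z) = sqrt(147 + 35395) = sqrt(35542)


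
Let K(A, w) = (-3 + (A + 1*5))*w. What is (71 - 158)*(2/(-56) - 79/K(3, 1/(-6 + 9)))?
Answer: 577767/140 ≈ 4126.9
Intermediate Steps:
K(A, w) = w*(2 + A) (K(A, w) = (-3 + (A + 5))*w = (-3 + (5 + A))*w = (2 + A)*w = w*(2 + A))
(71 - 158)*(2/(-56) - 79/K(3, 1/(-6 + 9))) = (71 - 158)*(2/(-56) - 79*(-6 + 9)/(2 + 3)) = -87*(2*(-1/56) - 79/(5/3)) = -87*(-1/28 - 79/((1/3)*5)) = -87*(-1/28 - 79/5/3) = -87*(-1/28 - 79*3/5) = -87*(-1/28 - 237/5) = -87*(-6641/140) = 577767/140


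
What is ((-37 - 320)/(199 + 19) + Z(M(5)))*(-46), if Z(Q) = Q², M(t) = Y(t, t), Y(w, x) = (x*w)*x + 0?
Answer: -78335539/109 ≈ -7.1868e+5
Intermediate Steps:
Y(w, x) = w*x² (Y(w, x) = (w*x)*x + 0 = w*x² + 0 = w*x²)
M(t) = t³ (M(t) = t*t² = t³)
((-37 - 320)/(199 + 19) + Z(M(5)))*(-46) = ((-37 - 320)/(199 + 19) + (5³)²)*(-46) = (-357/218 + 125²)*(-46) = (-357*1/218 + 15625)*(-46) = (-357/218 + 15625)*(-46) = (3405893/218)*(-46) = -78335539/109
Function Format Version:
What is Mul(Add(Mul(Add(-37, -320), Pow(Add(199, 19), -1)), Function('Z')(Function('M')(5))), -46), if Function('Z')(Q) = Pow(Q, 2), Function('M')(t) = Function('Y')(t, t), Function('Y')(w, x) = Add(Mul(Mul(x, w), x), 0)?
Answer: Rational(-78335539, 109) ≈ -7.1868e+5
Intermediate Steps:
Function('Y')(w, x) = Mul(w, Pow(x, 2)) (Function('Y')(w, x) = Add(Mul(Mul(w, x), x), 0) = Add(Mul(w, Pow(x, 2)), 0) = Mul(w, Pow(x, 2)))
Function('M')(t) = Pow(t, 3) (Function('M')(t) = Mul(t, Pow(t, 2)) = Pow(t, 3))
Mul(Add(Mul(Add(-37, -320), Pow(Add(199, 19), -1)), Function('Z')(Function('M')(5))), -46) = Mul(Add(Mul(Add(-37, -320), Pow(Add(199, 19), -1)), Pow(Pow(5, 3), 2)), -46) = Mul(Add(Mul(-357, Pow(218, -1)), Pow(125, 2)), -46) = Mul(Add(Mul(-357, Rational(1, 218)), 15625), -46) = Mul(Add(Rational(-357, 218), 15625), -46) = Mul(Rational(3405893, 218), -46) = Rational(-78335539, 109)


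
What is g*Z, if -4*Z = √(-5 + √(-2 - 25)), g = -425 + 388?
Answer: 37*√(-5 + 3*I*√3)/4 ≈ 9.7259 + 22.856*I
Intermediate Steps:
g = -37
Z = -√(-5 + 3*I*√3)/4 (Z = -√(-5 + √(-2 - 25))/4 = -√(-5 + √(-27))/4 = -√(-5 + 3*I*√3)/4 ≈ -0.26286 - 0.61773*I)
g*Z = -(-37)*√(-5 + 3*I*√3)/4 = 37*√(-5 + 3*I*√3)/4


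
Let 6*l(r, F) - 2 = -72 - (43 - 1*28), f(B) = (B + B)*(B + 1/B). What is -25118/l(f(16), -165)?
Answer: 150708/85 ≈ 1773.0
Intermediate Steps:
f(B) = 2*B*(B + 1/B) (f(B) = (2*B)*(B + 1/B) = 2*B*(B + 1/B))
l(r, F) = -85/6 (l(r, F) = 1/3 + (-72 - (43 - 1*28))/6 = 1/3 + (-72 - (43 - 28))/6 = 1/3 + (-72 - 1*15)/6 = 1/3 + (-72 - 15)/6 = 1/3 + (1/6)*(-87) = 1/3 - 29/2 = -85/6)
-25118/l(f(16), -165) = -25118/(-85/6) = -25118*(-6/85) = 150708/85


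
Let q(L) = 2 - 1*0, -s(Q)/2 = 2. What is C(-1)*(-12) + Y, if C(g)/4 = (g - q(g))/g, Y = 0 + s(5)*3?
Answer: -156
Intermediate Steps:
s(Q) = -4 (s(Q) = -2*2 = -4)
Y = -12 (Y = 0 - 4*3 = 0 - 12 = -12)
q(L) = 2 (q(L) = 2 + 0 = 2)
C(g) = 4*(-2 + g)/g (C(g) = 4*((g - 1*2)/g) = 4*((g - 2)/g) = 4*((-2 + g)/g) = 4*(-2 + g)/g)
C(-1)*(-12) + Y = (4 - 8/(-1))*(-12) - 12 = (4 - 8*(-1))*(-12) - 12 = (4 + 8)*(-12) - 12 = 12*(-12) - 12 = -144 - 12 = -156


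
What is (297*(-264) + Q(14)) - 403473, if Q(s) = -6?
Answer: -481887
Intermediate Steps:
(297*(-264) + Q(14)) - 403473 = (297*(-264) - 6) - 403473 = (-78408 - 6) - 403473 = -78414 - 403473 = -481887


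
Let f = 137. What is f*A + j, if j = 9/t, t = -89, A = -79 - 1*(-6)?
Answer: -890098/89 ≈ -10001.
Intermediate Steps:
A = -73 (A = -79 + 6 = -73)
j = -9/89 (j = 9/(-89) = 9*(-1/89) = -9/89 ≈ -0.10112)
f*A + j = 137*(-73) - 9/89 = -10001 - 9/89 = -890098/89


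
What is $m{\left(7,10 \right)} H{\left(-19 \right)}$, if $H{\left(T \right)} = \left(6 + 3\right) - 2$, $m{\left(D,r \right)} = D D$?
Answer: $343$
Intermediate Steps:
$m{\left(D,r \right)} = D^{2}$
$H{\left(T \right)} = 7$ ($H{\left(T \right)} = 9 + \left(-4 + 2\right) = 9 - 2 = 7$)
$m{\left(7,10 \right)} H{\left(-19 \right)} = 7^{2} \cdot 7 = 49 \cdot 7 = 343$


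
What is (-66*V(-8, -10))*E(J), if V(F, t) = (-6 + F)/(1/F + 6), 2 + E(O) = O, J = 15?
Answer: 96096/47 ≈ 2044.6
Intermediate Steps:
E(O) = -2 + O
V(F, t) = (-6 + F)/(6 + 1/F)
(-66*V(-8, -10))*E(J) = (-(-528)*(-6 - 8)/(1 + 6*(-8)))*(-2 + 15) = -(-528)*(-14)/(1 - 48)*13 = -(-528)*(-14)/(-47)*13 = -(-528)*(-1)*(-14)/47*13 = -66*(-112/47)*13 = (7392/47)*13 = 96096/47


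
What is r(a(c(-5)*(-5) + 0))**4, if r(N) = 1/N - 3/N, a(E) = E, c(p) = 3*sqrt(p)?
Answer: 16/1265625 ≈ 1.2642e-5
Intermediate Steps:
r(N) = -2/N (r(N) = 1/N - 3/N = -2/N)
r(a(c(-5)*(-5) + 0))**4 = (-2/((3*sqrt(-5))*(-5) + 0))**4 = (-2/((3*(I*sqrt(5)))*(-5) + 0))**4 = (-2/((3*I*sqrt(5))*(-5) + 0))**4 = (-2/(-15*I*sqrt(5) + 0))**4 = (-2*I*sqrt(5)/75)**4 = 16/1265625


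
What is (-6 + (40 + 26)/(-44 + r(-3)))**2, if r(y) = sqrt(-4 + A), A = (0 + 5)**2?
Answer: 207278712/3667225 + 1900008*sqrt(21)/3667225 ≈ 58.896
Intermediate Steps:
A = 25 (A = 5**2 = 25)
r(y) = sqrt(21) (r(y) = sqrt(-4 + 25) = sqrt(21))
(-6 + (40 + 26)/(-44 + r(-3)))**2 = (-6 + (40 + 26)/(-44 + sqrt(21)))**2 = (-6 + 66/(-44 + sqrt(21)))**2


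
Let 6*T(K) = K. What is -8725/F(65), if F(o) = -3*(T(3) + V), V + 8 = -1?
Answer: -17450/51 ≈ -342.16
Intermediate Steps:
V = -9 (V = -8 - 1 = -9)
T(K) = K/6
F(o) = 51/2 (F(o) = -3*((⅙)*3 - 9) = -3*(½ - 9) = -3*(-17/2) = 51/2)
-8725/F(65) = -8725/51/2 = -8725*2/51 = -17450/51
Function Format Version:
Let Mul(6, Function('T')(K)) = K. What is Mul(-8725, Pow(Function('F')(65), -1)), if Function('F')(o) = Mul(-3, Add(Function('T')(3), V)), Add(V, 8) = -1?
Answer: Rational(-17450, 51) ≈ -342.16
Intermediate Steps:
V = -9 (V = Add(-8, -1) = -9)
Function('T')(K) = Mul(Rational(1, 6), K)
Function('F')(o) = Rational(51, 2) (Function('F')(o) = Mul(-3, Add(Mul(Rational(1, 6), 3), -9)) = Mul(-3, Add(Rational(1, 2), -9)) = Mul(-3, Rational(-17, 2)) = Rational(51, 2))
Mul(-8725, Pow(Function('F')(65), -1)) = Mul(-8725, Pow(Rational(51, 2), -1)) = Mul(-8725, Rational(2, 51)) = Rational(-17450, 51)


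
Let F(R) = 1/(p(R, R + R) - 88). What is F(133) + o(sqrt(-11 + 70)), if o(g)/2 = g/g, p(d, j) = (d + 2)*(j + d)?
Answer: 107555/53777 ≈ 2.0000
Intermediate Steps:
p(d, j) = (2 + d)*(d + j)
o(g) = 2 (o(g) = 2*(g/g) = 2*1 = 2)
F(R) = 1/(-88 + 3*R**2 + 6*R) (F(R) = 1/((R**2 + 2*R + 2*(R + R) + R*(R + R)) - 88) = 1/((R**2 + 2*R + 2*(2*R) + R*(2*R)) - 88) = 1/((R**2 + 2*R + 4*R + 2*R**2) - 88) = 1/((3*R**2 + 6*R) - 88) = 1/(-88 + 3*R**2 + 6*R))
F(133) + o(sqrt(-11 + 70)) = 1/(-88 + 3*133**2 + 6*133) + 2 = 1/(-88 + 3*17689 + 798) + 2 = 1/(-88 + 53067 + 798) + 2 = 1/53777 + 2 = 107555/53777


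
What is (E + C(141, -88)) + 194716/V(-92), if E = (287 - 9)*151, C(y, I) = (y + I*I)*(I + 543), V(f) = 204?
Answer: 185160982/51 ≈ 3.6306e+6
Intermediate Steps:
C(y, I) = (543 + I)*(y + I²) (C(y, I) = (y + I²)*(543 + I) = (543 + I)*(y + I²))
E = 41978 (E = 278*151 = 41978)
(E + C(141, -88)) + 194716/V(-92) = (41978 + ((-88)³ + 543*141 + 543*(-88)² - 88*141)) + 194716/204 = (41978 + (-681472 + 76563 + 543*7744 - 12408)) + 194716*(1/204) = (41978 + (-681472 + 76563 + 4204992 - 12408)) + 48679/51 = (41978 + 3587675) + 48679/51 = 3629653 + 48679/51 = 185160982/51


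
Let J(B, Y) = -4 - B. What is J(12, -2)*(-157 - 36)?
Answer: 3088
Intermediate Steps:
J(12, -2)*(-157 - 36) = (-4 - 1*12)*(-157 - 36) = (-4 - 12)*(-193) = -16*(-193) = 3088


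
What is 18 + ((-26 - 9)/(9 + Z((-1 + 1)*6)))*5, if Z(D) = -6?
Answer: -121/3 ≈ -40.333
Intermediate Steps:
18 + ((-26 - 9)/(9 + Z((-1 + 1)*6)))*5 = 18 + ((-26 - 9)/(9 - 6))*5 = 18 - 35/3*5 = 18 - 175/3 = -121/3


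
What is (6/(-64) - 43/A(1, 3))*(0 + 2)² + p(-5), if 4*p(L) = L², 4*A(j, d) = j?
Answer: -5457/8 ≈ -682.13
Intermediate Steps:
A(j, d) = j/4
p(L) = L²/4
(6/(-64) - 43/A(1, 3))*(0 + 2)² + p(-5) = (6/(-64) - 43/((¼)*1))*(0 + 2)² + (¼)*(-5)² = (6*(-1/64) - 43/¼)*2² + (¼)*25 = (-3/32 - 43*4)*4 + 25/4 = (-3/32 - 172)*4 + 25/4 = -5507/32*4 + 25/4 = -5507/8 + 25/4 = -5457/8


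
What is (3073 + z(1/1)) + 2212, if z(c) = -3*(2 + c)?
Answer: 5276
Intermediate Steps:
z(c) = -6 - 3*c
(3073 + z(1/1)) + 2212 = (3073 + (-6 - 3/1)) + 2212 = (3073 + (-6 - 3*1)) + 2212 = (3073 + (-6 - 3)) + 2212 = (3073 - 9) + 2212 = 3064 + 2212 = 5276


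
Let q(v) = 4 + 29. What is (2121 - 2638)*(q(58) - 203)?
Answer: 87890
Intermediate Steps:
q(v) = 33
(2121 - 2638)*(q(58) - 203) = (2121 - 2638)*(33 - 203) = -517*(-170) = 87890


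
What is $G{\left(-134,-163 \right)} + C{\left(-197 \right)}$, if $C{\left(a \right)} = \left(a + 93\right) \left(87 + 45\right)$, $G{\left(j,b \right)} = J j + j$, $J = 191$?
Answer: $-39456$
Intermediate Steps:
$G{\left(j,b \right)} = 192 j$ ($G{\left(j,b \right)} = 191 j + j = 192 j$)
$C{\left(a \right)} = 12276 + 132 a$ ($C{\left(a \right)} = \left(93 + a\right) 132 = 12276 + 132 a$)
$G{\left(-134,-163 \right)} + C{\left(-197 \right)} = 192 \left(-134\right) + \left(12276 + 132 \left(-197\right)\right) = -25728 + \left(12276 - 26004\right) = -25728 - 13728 = -39456$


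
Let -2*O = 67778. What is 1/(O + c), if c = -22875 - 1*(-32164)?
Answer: -1/24600 ≈ -4.0650e-5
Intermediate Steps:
O = -33889 (O = -1/2*67778 = -33889)
c = 9289 (c = -22875 + 32164 = 9289)
1/(O + c) = 1/(-33889 + 9289) = 1/(-24600) = -1/24600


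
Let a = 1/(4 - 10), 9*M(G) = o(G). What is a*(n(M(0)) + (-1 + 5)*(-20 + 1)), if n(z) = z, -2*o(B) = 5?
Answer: 1373/108 ≈ 12.713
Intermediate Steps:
o(B) = -5/2 (o(B) = -1/2*5 = -5/2)
M(G) = -5/18 (M(G) = (1/9)*(-5/2) = -5/18)
a = -1/6 (a = 1/(-6) = -1/6 ≈ -0.16667)
a*(n(M(0)) + (-1 + 5)*(-20 + 1)) = -(-5/18 + (-1 + 5)*(-20 + 1))/6 = -(-5/18 + 4*(-19))/6 = -(-5/18 - 76)/6 = -1/6*(-1373/18) = 1373/108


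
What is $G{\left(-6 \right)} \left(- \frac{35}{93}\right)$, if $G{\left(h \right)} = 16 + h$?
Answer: $- \frac{350}{93} \approx -3.7634$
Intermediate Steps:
$G{\left(-6 \right)} \left(- \frac{35}{93}\right) = \left(16 - 6\right) \left(- \frac{35}{93}\right) = 10 \left(\left(-35\right) \frac{1}{93}\right) = 10 \left(- \frac{35}{93}\right) = - \frac{350}{93}$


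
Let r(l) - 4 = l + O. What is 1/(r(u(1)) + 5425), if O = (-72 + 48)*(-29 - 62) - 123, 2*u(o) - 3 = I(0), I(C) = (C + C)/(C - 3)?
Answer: 2/14983 ≈ 0.00013348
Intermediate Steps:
I(C) = 2*C/(-3 + C) (I(C) = (2*C)/(-3 + C) = 2*C/(-3 + C))
u(o) = 3/2 (u(o) = 3/2 + (2*0/(-3 + 0))/2 = 3/2 + (2*0/(-3))/2 = 3/2 + (2*0*(-1/3))/2 = 3/2 + (1/2)*0 = 3/2 + 0 = 3/2)
O = 2061 (O = -24*(-91) - 123 = 2184 - 123 = 2061)
r(l) = 2065 + l (r(l) = 4 + (l + 2061) = 4 + (2061 + l) = 2065 + l)
1/(r(u(1)) + 5425) = 1/((2065 + 3/2) + 5425) = 1/(4133/2 + 5425) = 1/(14983/2) = 2/14983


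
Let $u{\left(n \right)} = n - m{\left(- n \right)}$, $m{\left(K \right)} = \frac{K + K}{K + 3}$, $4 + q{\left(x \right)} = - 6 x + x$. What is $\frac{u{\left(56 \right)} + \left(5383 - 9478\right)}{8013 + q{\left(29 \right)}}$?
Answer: $- \frac{214179}{416792} \approx -0.51388$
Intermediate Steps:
$q{\left(x \right)} = -4 - 5 x$ ($q{\left(x \right)} = -4 + \left(- 6 x + x\right) = -4 - 5 x$)
$m{\left(K \right)} = \frac{2 K}{3 + K}$
$u{\left(n \right)} = n + \frac{2 n}{3 - n}$ ($u{\left(n \right)} = n - \frac{2 \left(- n\right)}{3 - n} = n - - \frac{2 n}{3 - n} = n + \frac{2 n}{3 - n}$)
$\frac{u{\left(56 \right)} + \left(5383 - 9478\right)}{8013 + q{\left(29 \right)}} = \frac{\frac{56 \left(-5 + 56\right)}{-3 + 56} + \left(5383 - 9478\right)}{8013 - 149} = \frac{56 \cdot \frac{1}{53} \cdot 51 + \left(5383 - 9478\right)}{8013 - 149} = \frac{56 \cdot \frac{1}{53} \cdot 51 - 4095}{8013 - 149} = \frac{\frac{2856}{53} - 4095}{7864} = \left(- \frac{214179}{53}\right) \frac{1}{7864} = - \frac{214179}{416792}$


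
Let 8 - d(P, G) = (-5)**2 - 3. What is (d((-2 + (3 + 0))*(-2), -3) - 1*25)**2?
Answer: 1521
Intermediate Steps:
d(P, G) = -14 (d(P, G) = 8 - ((-5)**2 - 3) = 8 - (25 - 3) = 8 - 1*22 = 8 - 22 = -14)
(d((-2 + (3 + 0))*(-2), -3) - 1*25)**2 = (-14 - 1*25)**2 = (-14 - 25)**2 = (-39)**2 = 1521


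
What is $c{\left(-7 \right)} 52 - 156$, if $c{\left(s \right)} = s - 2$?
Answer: $-624$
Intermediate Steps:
$c{\left(s \right)} = -2 + s$ ($c{\left(s \right)} = s - 2 = -2 + s$)
$c{\left(-7 \right)} 52 - 156 = \left(-2 - 7\right) 52 - 156 = \left(-9\right) 52 - 156 = -468 - 156 = -624$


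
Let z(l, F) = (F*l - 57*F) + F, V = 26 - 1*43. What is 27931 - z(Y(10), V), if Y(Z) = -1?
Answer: 26962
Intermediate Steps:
V = -17 (V = 26 - 43 = -17)
z(l, F) = -56*F + F*l (z(l, F) = (-57*F + F*l) + F = -56*F + F*l)
27931 - z(Y(10), V) = 27931 - (-17)*(-56 - 1) = 27931 - (-17)*(-57) = 27931 - 1*969 = 27931 - 969 = 26962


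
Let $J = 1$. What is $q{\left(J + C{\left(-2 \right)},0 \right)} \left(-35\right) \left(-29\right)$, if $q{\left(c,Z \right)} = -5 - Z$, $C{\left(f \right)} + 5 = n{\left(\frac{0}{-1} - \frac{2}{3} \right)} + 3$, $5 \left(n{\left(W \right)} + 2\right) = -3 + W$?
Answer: $-5075$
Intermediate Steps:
$n{\left(W \right)} = - \frac{13}{5} + \frac{W}{5}$ ($n{\left(W \right)} = -2 + \frac{-3 + W}{5} = -2 + \left(- \frac{3}{5} + \frac{W}{5}\right) = - \frac{13}{5} + \frac{W}{5}$)
$C{\left(f \right)} = - \frac{71}{15}$ ($C{\left(f \right)} = -5 + \left(\left(- \frac{13}{5} + \frac{\frac{0}{-1} - \frac{2}{3}}{5}\right) + 3\right) = -5 + \left(\left(- \frac{13}{5} + \frac{0 \left(-1\right) - \frac{2}{3}}{5}\right) + 3\right) = -5 + \left(\left(- \frac{13}{5} + \frac{0 - \frac{2}{3}}{5}\right) + 3\right) = -5 + \left(\left(- \frac{13}{5} + \frac{1}{5} \left(- \frac{2}{3}\right)\right) + 3\right) = -5 + \left(\left(- \frac{13}{5} - \frac{2}{15}\right) + 3\right) = -5 + \left(- \frac{41}{15} + 3\right) = -5 + \frac{4}{15} = - \frac{71}{15}$)
$q{\left(J + C{\left(-2 \right)},0 \right)} \left(-35\right) \left(-29\right) = \left(-5 - 0\right) \left(-35\right) \left(-29\right) = \left(-5 + 0\right) \left(-35\right) \left(-29\right) = \left(-5\right) \left(-35\right) \left(-29\right) = 175 \left(-29\right) = -5075$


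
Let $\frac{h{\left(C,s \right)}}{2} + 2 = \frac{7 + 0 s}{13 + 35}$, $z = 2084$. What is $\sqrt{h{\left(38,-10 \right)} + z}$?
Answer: $\frac{\sqrt{299562}}{12} \approx 45.61$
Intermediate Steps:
$h{\left(C,s \right)} = - \frac{89}{24}$ ($h{\left(C,s \right)} = -4 + 2 \frac{7 + 0 s}{13 + 35} = -4 + 2 \frac{7 + 0}{48} = -4 + 2 \cdot 7 \cdot \frac{1}{48} = -4 + 2 \cdot \frac{7}{48} = -4 + \frac{7}{24} = - \frac{89}{24}$)
$\sqrt{h{\left(38,-10 \right)} + z} = \sqrt{- \frac{89}{24} + 2084} = \sqrt{\frac{49927}{24}} = \frac{\sqrt{299562}}{12}$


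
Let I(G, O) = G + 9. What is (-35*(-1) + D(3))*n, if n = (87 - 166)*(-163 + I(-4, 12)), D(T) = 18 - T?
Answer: 624100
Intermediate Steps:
I(G, O) = 9 + G
n = 12482 (n = (87 - 166)*(-163 + (9 - 4)) = -79*(-163 + 5) = -79*(-158) = 12482)
(-35*(-1) + D(3))*n = (-35*(-1) + (18 - 1*3))*12482 = (35 + (18 - 3))*12482 = (35 + 15)*12482 = 50*12482 = 624100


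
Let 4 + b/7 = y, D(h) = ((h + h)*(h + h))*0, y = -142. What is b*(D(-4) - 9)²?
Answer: -82782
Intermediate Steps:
D(h) = 0 (D(h) = ((2*h)*(2*h))*0 = (4*h²)*0 = 0)
b = -1022 (b = -28 + 7*(-142) = -28 - 994 = -1022)
b*(D(-4) - 9)² = -1022*(0 - 9)² = -1022*(-9)² = -1022*81 = -82782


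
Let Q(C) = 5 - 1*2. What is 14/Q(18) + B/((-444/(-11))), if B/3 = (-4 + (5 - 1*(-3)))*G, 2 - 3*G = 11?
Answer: 419/111 ≈ 3.7748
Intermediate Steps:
G = -3 (G = ⅔ - ⅓*11 = ⅔ - 11/3 = -3)
B = -36 (B = 3*((-4 + (5 - 1*(-3)))*(-3)) = 3*((-4 + (5 + 3))*(-3)) = 3*((-4 + 8)*(-3)) = 3*(4*(-3)) = 3*(-12) = -36)
Q(C) = 3 (Q(C) = 5 - 2 = 3)
14/Q(18) + B/((-444/(-11))) = 14/3 - 36/((-444/(-11))) = 14*(⅓) - 36/((-444*(-1/11))) = 14/3 - 36/444/11 = 14/3 - 36*11/444 = 14/3 - 33/37 = 419/111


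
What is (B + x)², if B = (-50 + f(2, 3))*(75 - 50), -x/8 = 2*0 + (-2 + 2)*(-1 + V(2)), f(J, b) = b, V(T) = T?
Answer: 1380625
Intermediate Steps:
x = 0 (x = -8*(2*0 + (-2 + 2)*(-1 + 2)) = -8*(0 + 0*1) = -8*(0 + 0) = -8*0 = 0)
B = -1175 (B = (-50 + 3)*(75 - 50) = -47*25 = -1175)
(B + x)² = (-1175 + 0)² = (-1175)² = 1380625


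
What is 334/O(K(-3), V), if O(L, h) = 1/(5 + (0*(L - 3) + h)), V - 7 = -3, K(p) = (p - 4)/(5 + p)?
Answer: 3006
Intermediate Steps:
K(p) = (-4 + p)/(5 + p)
V = 4 (V = 7 - 3 = 4)
O(L, h) = 1/(5 + h) (O(L, h) = 1/(5 + (0*(-3 + L) + h)) = 1/(5 + (0 + h)) = 1/(5 + h))
334/O(K(-3), V) = 334/(1/(5 + 4)) = 334/(1/9) = 334/(⅑) = 334*9 = 3006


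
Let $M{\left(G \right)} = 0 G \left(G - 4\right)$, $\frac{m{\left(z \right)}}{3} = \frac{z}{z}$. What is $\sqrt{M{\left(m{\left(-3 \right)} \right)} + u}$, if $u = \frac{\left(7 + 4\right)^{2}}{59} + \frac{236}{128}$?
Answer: $\frac{3 \sqrt{96406}}{472} \approx 1.9735$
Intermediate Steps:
$m{\left(z \right)} = 3$ ($m{\left(z \right)} = 3 \frac{z}{z} = 3 \cdot 1 = 3$)
$M{\left(G \right)} = 0$ ($M{\left(G \right)} = 0 \left(-4 + G\right) = 0$)
$u = \frac{7353}{1888}$ ($u = 11^{2} \cdot \frac{1}{59} + 236 \cdot \frac{1}{128} = 121 \cdot \frac{1}{59} + \frac{59}{32} = \frac{121}{59} + \frac{59}{32} = \frac{7353}{1888} \approx 3.8946$)
$\sqrt{M{\left(m{\left(-3 \right)} \right)} + u} = \sqrt{0 + \frac{7353}{1888}} = \sqrt{\frac{7353}{1888}} = \frac{3 \sqrt{96406}}{472}$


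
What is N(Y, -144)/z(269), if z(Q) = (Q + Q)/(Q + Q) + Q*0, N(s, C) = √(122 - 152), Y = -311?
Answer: I*√30 ≈ 5.4772*I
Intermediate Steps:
N(s, C) = I*√30 (N(s, C) = √(-30) = I*√30)
z(Q) = 1 (z(Q) = (2*Q)/((2*Q)) + 0 = (2*Q)*(1/(2*Q)) + 0 = 1 + 0 = 1)
N(Y, -144)/z(269) = (I*√30)/1 = (I*√30)*1 = I*√30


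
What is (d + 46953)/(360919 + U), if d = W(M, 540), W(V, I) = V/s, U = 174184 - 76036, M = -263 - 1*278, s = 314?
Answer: 14742701/144147038 ≈ 0.10228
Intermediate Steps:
M = -541 (M = -263 - 278 = -541)
U = 98148
W(V, I) = V/314
d = -541/314 (d = (1/314)*(-541) = -541/314 ≈ -1.7229)
(d + 46953)/(360919 + U) = (-541/314 + 46953)/(360919 + 98148) = (14742701/314)/459067 = (14742701/314)*(1/459067) = 14742701/144147038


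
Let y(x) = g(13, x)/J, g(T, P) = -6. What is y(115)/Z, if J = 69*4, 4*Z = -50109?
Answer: 2/1152507 ≈ 1.7353e-6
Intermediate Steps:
Z = -50109/4 (Z = (¼)*(-50109) = -50109/4 ≈ -12527.)
J = 276
y(x) = -1/46 (y(x) = -6/276 = -6*1/276 = -1/46)
y(115)/Z = -1/(46*(-50109/4)) = -1/46*(-4/50109) = 2/1152507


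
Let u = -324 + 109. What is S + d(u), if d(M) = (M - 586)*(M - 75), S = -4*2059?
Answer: 224054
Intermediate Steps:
u = -215
S = -8236
d(M) = (-586 + M)*(-75 + M)
S + d(u) = -8236 + (43950 + (-215)² - 661*(-215)) = -8236 + (43950 + 46225 + 142115) = -8236 + 232290 = 224054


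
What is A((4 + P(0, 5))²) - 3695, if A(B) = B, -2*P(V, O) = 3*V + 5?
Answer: -14771/4 ≈ -3692.8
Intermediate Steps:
P(V, O) = -5/2 - 3*V/2 (P(V, O) = -(3*V + 5)/2 = -(5 + 3*V)/2 = -5/2 - 3*V/2)
A((4 + P(0, 5))²) - 3695 = (4 + (-5/2 - 3/2*0))² - 3695 = (4 + (-5/2 + 0))² - 3695 = (4 - 5/2)² - 3695 = (3/2)² - 3695 = 9/4 - 3695 = -14771/4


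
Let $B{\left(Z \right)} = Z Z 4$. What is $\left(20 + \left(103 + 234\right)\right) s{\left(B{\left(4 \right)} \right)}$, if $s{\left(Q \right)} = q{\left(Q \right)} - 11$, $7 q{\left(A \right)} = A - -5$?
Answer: $-408$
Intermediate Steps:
$q{\left(A \right)} = \frac{5}{7} + \frac{A}{7}$ ($q{\left(A \right)} = \frac{A - -5}{7} = \frac{A + 5}{7} = \frac{5 + A}{7} = \frac{5}{7} + \frac{A}{7}$)
$B{\left(Z \right)} = 4 Z^{2}$ ($B{\left(Z \right)} = Z^{2} \cdot 4 = 4 Z^{2}$)
$s{\left(Q \right)} = - \frac{72}{7} + \frac{Q}{7}$ ($s{\left(Q \right)} = \left(\frac{5}{7} + \frac{Q}{7}\right) - 11 = - \frac{72}{7} + \frac{Q}{7}$)
$\left(20 + \left(103 + 234\right)\right) s{\left(B{\left(4 \right)} \right)} = \left(20 + \left(103 + 234\right)\right) \left(- \frac{72}{7} + \frac{4 \cdot 4^{2}}{7}\right) = \left(20 + 337\right) \left(- \frac{72}{7} + \frac{4 \cdot 16}{7}\right) = 357 \left(- \frac{72}{7} + \frac{1}{7} \cdot 64\right) = 357 \left(- \frac{72}{7} + \frac{64}{7}\right) = 357 \left(- \frac{8}{7}\right) = -408$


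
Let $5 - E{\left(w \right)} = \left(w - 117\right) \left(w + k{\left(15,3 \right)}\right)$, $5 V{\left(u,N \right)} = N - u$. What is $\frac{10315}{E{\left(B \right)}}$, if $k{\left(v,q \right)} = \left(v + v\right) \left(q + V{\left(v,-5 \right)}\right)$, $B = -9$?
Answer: $- \frac{10315}{4909} \approx -2.1012$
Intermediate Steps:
$V{\left(u,N \right)} = - \frac{u}{5} + \frac{N}{5}$ ($V{\left(u,N \right)} = \frac{N - u}{5} = - \frac{u}{5} + \frac{N}{5}$)
$k{\left(v,q \right)} = 2 v \left(-1 + q - \frac{v}{5}\right)$ ($k{\left(v,q \right)} = \left(v + v\right) \left(q - \left(1 + \frac{v}{5}\right)\right) = 2 v \left(q - \left(1 + \frac{v}{5}\right)\right) = 2 v \left(-1 + q - \frac{v}{5}\right)$)
$E{\left(w \right)} = 5 - \left(-117 + w\right) \left(-30 + w\right)$ ($E{\left(w \right)} = 5 - \left(w - 117\right) \left(w + \frac{2}{5} \cdot 15 \left(-5 - 15 + 5 \cdot 3\right)\right) = 5 - \left(-117 + w\right) \left(w + \frac{2}{5} \cdot 15 \left(-5 - 15 + 15\right)\right) = 5 - \left(-117 + w\right) \left(w + \frac{2}{5} \cdot 15 \left(-5\right)\right) = 5 - \left(-117 + w\right) \left(w - 30\right) = 5 - \left(-117 + w\right) \left(-30 + w\right)$)
$\frac{10315}{E{\left(B \right)}} = \frac{10315}{-3505 - \left(-9\right)^{2} + 147 \left(-9\right)} = \frac{10315}{-3505 - 81 - 1323} = \frac{10315}{-4909} = 10315 \left(- \frac{1}{4909}\right) = - \frac{10315}{4909}$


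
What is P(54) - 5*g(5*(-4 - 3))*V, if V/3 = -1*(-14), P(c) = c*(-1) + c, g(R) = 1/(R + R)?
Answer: 3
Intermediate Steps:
g(R) = 1/(2*R)
P(c) = 0 (P(c) = -c + c = 0)
V = 42 (V = 3*(-1*(-14)) = 3*14 = 42)
P(54) - 5*g(5*(-4 - 3))*V = 0 - 5*(1/(2*((5*(-4 - 3)))))*42 = 0 - 5*(1/(2*((5*(-7)))))*42 = 0 - 5*((½)/(-35))*42 = 0 - 5*((½)*(-1/35))*42 = 0 - 5*(-1/70)*42 = 0 - (-1)*42/14 = 0 - 1*(-3) = 0 + 3 = 3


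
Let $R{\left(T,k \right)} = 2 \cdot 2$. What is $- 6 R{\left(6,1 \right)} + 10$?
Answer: $-14$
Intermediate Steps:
$R{\left(T,k \right)} = 4$
$- 6 R{\left(6,1 \right)} + 10 = \left(-6\right) 4 + 10 = -24 + 10 = -14$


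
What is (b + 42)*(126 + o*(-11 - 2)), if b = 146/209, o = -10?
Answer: 2284544/209 ≈ 10931.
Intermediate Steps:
b = 146/209 (b = 146*(1/209) = 146/209 ≈ 0.69856)
(b + 42)*(126 + o*(-11 - 2)) = (146/209 + 42)*(126 - 10*(-11 - 2)) = 8924*(126 - 10*(-13))/209 = 8924*(126 + 130)/209 = (8924/209)*256 = 2284544/209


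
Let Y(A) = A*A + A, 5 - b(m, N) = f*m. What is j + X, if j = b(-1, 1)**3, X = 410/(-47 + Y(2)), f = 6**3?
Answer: 10793851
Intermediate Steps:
f = 216
b(m, N) = 5 - 216*m
Y(A) = A + A**2 (Y(A) = A**2 + A = A + A**2)
X = -10 (X = 410/(-47 + 2*(1 + 2)) = 410/(-47 + 2*3) = 410/(-47 + 6) = 410/(-41) = -1/41*410 = -10)
j = 10793861 (j = (5 - 216*(-1))**3 = (5 + 216)**3 = 221**3 = 10793861)
j + X = 10793861 - 10 = 10793851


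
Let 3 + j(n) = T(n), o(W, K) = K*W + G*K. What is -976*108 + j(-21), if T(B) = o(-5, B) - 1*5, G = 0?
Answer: -105311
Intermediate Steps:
o(W, K) = K*W (o(W, K) = K*W + 0*K = K*W + 0 = K*W)
T(B) = -5 - 5*B (T(B) = B*(-5) - 1*5 = -5*B - 5 = -5 - 5*B)
j(n) = -8 - 5*n (j(n) = -3 + (-5 - 5*n) = -8 - 5*n)
-976*108 + j(-21) = -976*108 + (-8 - 5*(-21)) = -105408 + (-8 + 105) = -105408 + 97 = -105311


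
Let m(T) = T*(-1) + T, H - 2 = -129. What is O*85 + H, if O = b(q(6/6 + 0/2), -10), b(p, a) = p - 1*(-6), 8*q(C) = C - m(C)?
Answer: 3149/8 ≈ 393.63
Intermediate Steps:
H = -127 (H = 2 - 129 = -127)
m(T) = 0 (m(T) = -T + T = 0)
q(C) = C/8 (q(C) = (C - 1*0)/8 = (C + 0)/8 = C/8)
b(p, a) = 6 + p (b(p, a) = p + 6 = 6 + p)
O = 49/8 (O = 6 + (6/6 + 0/2)/8 = 6 + (6*(⅙) + 0*(½))/8 = 6 + (1 + 0)/8 = 6 + (⅛)*1 = 6 + ⅛ = 49/8 ≈ 6.1250)
O*85 + H = (49/8)*85 - 127 = 4165/8 - 127 = 3149/8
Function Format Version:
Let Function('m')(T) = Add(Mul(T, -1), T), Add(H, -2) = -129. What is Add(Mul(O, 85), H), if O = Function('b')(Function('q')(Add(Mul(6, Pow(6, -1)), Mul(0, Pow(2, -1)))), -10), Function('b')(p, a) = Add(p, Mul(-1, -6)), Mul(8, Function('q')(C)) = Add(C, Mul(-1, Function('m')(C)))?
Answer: Rational(3149, 8) ≈ 393.63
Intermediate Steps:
H = -127 (H = Add(2, -129) = -127)
Function('m')(T) = 0 (Function('m')(T) = Add(Mul(-1, T), T) = 0)
Function('q')(C) = Mul(Rational(1, 8), C) (Function('q')(C) = Mul(Rational(1, 8), Add(C, Mul(-1, 0))) = Mul(Rational(1, 8), Add(C, 0)) = Mul(Rational(1, 8), C))
Function('b')(p, a) = Add(6, p) (Function('b')(p, a) = Add(p, 6) = Add(6, p))
O = Rational(49, 8) (O = Add(6, Mul(Rational(1, 8), Add(Mul(6, Pow(6, -1)), Mul(0, Pow(2, -1))))) = Add(6, Mul(Rational(1, 8), Add(Mul(6, Rational(1, 6)), Mul(0, Rational(1, 2))))) = Add(6, Mul(Rational(1, 8), Add(1, 0))) = Add(6, Mul(Rational(1, 8), 1)) = Add(6, Rational(1, 8)) = Rational(49, 8) ≈ 6.1250)
Add(Mul(O, 85), H) = Add(Mul(Rational(49, 8), 85), -127) = Add(Rational(4165, 8), -127) = Rational(3149, 8)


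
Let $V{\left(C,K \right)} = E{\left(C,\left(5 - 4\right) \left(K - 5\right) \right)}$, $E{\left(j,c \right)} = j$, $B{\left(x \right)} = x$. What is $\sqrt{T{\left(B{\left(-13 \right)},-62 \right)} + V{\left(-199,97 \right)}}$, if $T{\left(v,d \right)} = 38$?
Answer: $i \sqrt{161} \approx 12.689 i$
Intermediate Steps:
$V{\left(C,K \right)} = C$
$\sqrt{T{\left(B{\left(-13 \right)},-62 \right)} + V{\left(-199,97 \right)}} = \sqrt{38 - 199} = \sqrt{-161} = i \sqrt{161}$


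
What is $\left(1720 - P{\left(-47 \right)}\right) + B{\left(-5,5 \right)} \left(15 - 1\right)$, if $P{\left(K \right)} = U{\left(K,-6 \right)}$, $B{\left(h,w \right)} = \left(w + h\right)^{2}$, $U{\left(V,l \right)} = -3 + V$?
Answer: $1770$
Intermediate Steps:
$B{\left(h,w \right)} = \left(h + w\right)^{2}$
$P{\left(K \right)} = -3 + K$
$\left(1720 - P{\left(-47 \right)}\right) + B{\left(-5,5 \right)} \left(15 - 1\right) = \left(1720 - \left(-3 - 47\right)\right) + \left(-5 + 5\right)^{2} \left(15 - 1\right) = \left(1720 - -50\right) + 0^{2} \cdot 14 = \left(1720 + 50\right) + 0 \cdot 14 = 1770 + 0 = 1770$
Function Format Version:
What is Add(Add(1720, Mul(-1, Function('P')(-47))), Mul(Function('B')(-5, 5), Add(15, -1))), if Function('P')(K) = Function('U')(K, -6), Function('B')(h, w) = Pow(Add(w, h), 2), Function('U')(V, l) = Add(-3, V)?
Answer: 1770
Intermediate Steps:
Function('B')(h, w) = Pow(Add(h, w), 2)
Function('P')(K) = Add(-3, K)
Add(Add(1720, Mul(-1, Function('P')(-47))), Mul(Function('B')(-5, 5), Add(15, -1))) = Add(Add(1720, Mul(-1, Add(-3, -47))), Mul(Pow(Add(-5, 5), 2), Add(15, -1))) = Add(Add(1720, Mul(-1, -50)), Mul(Pow(0, 2), 14)) = Add(Add(1720, 50), Mul(0, 14)) = Add(1770, 0) = 1770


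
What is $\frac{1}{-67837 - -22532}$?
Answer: $- \frac{1}{45305} \approx -2.2073 \cdot 10^{-5}$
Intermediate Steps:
$\frac{1}{-67837 - -22532} = \frac{1}{-67837 + 22532} = \frac{1}{-45305} = - \frac{1}{45305}$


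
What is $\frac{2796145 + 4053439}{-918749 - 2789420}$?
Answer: $- \frac{6849584}{3708169} \approx -1.8472$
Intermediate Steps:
$\frac{2796145 + 4053439}{-918749 - 2789420} = \frac{6849584}{-3708169} = 6849584 \left(- \frac{1}{3708169}\right) = - \frac{6849584}{3708169}$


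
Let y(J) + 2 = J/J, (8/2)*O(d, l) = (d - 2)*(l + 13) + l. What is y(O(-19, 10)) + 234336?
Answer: 234335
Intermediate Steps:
O(d, l) = l/4 + (-2 + d)*(13 + l)/4 (O(d, l) = ((d - 2)*(l + 13) + l)/4 = ((-2 + d)*(13 + l) + l)/4 = (l + (-2 + d)*(13 + l))/4 = l/4 + (-2 + d)*(13 + l)/4)
y(J) = -1 (y(J) = -2 + J/J = -2 + 1 = -1)
y(O(-19, 10)) + 234336 = -1 + 234336 = 234335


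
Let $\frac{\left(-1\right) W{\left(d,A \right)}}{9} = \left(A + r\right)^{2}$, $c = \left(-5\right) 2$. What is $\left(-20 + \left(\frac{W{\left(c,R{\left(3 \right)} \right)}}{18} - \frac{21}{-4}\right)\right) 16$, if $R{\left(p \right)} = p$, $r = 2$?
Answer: $-436$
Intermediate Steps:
$c = -10$
$W{\left(d,A \right)} = - 9 \left(2 + A\right)^{2}$ ($W{\left(d,A \right)} = - 9 \left(A + 2\right)^{2} = - 9 \left(2 + A\right)^{2}$)
$\left(-20 + \left(\frac{W{\left(c,R{\left(3 \right)} \right)}}{18} - \frac{21}{-4}\right)\right) 16 = \left(-20 + \left(\frac{\left(-9\right) \left(2 + 3\right)^{2}}{18} - \frac{21}{-4}\right)\right) 16 = \left(-20 + \left(- 9 \cdot 5^{2} \cdot \frac{1}{18} - - \frac{21}{4}\right)\right) 16 = \left(-20 + \left(\left(-9\right) 25 \cdot \frac{1}{18} + \frac{21}{4}\right)\right) 16 = \left(-20 + \left(\left(-225\right) \frac{1}{18} + \frac{21}{4}\right)\right) 16 = \left(-20 + \left(- \frac{25}{2} + \frac{21}{4}\right)\right) 16 = \left(-20 - \frac{29}{4}\right) 16 = \left(- \frac{109}{4}\right) 16 = -436$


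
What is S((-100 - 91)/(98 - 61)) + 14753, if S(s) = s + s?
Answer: 545479/37 ≈ 14743.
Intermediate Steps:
S(s) = 2*s
S((-100 - 91)/(98 - 61)) + 14753 = 2*((-100 - 91)/(98 - 61)) + 14753 = 2*(-191/37) + 14753 = -382/37 + 14753 = 545479/37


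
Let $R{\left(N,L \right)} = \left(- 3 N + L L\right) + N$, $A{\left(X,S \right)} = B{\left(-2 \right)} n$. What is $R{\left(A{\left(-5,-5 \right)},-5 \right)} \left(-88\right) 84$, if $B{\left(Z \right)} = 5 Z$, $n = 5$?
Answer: $-924000$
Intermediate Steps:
$A{\left(X,S \right)} = -50$ ($A{\left(X,S \right)} = 5 \left(-2\right) 5 = \left(-10\right) 5 = -50$)
$R{\left(N,L \right)} = L^{2} - 2 N$ ($R{\left(N,L \right)} = \left(- 3 N + L^{2}\right) + N = \left(L^{2} - 3 N\right) + N = L^{2} - 2 N$)
$R{\left(A{\left(-5,-5 \right)},-5 \right)} \left(-88\right) 84 = \left(\left(-5\right)^{2} - -100\right) \left(-88\right) 84 = \left(25 + 100\right) \left(-88\right) 84 = 125 \left(-88\right) 84 = \left(-11000\right) 84 = -924000$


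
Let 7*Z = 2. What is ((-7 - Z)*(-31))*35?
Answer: 7905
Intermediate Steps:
Z = 2/7 (Z = (1/7)*2 = 2/7 ≈ 0.28571)
((-7 - Z)*(-31))*35 = ((-7 - 1*2/7)*(-31))*35 = ((-7 - 2/7)*(-31))*35 = -51/7*(-31)*35 = (1581/7)*35 = 7905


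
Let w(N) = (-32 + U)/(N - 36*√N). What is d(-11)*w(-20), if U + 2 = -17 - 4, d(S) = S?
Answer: -605/1316 + 1089*I*√5/658 ≈ -0.45973 + 3.7007*I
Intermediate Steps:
U = -23 (U = -2 + (-17 - 4) = -2 - 21 = -23)
w(N) = -55/(N - 36*√N) (w(N) = (-32 - 23)/(N - 36*√N) = -55/(N - 36*√N))
d(-11)*w(-20) = -605/(-1*(-20) + 36*√(-20)) = -605/(20 + 36*(2*I*√5)) = -605/(20 + 72*I*√5)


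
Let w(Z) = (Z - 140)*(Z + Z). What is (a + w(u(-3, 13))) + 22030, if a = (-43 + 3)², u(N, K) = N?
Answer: 24488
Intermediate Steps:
a = 1600 (a = (-40)² = 1600)
w(Z) = 2*Z*(-140 + Z) (w(Z) = (-140 + Z)*(2*Z) = 2*Z*(-140 + Z))
(a + w(u(-3, 13))) + 22030 = (1600 + 2*(-3)*(-140 - 3)) + 22030 = (1600 + 2*(-3)*(-143)) + 22030 = (1600 + 858) + 22030 = 2458 + 22030 = 24488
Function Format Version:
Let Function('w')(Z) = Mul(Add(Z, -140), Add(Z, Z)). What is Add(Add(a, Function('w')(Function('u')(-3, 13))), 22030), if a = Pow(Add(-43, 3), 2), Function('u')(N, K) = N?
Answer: 24488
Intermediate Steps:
a = 1600 (a = Pow(-40, 2) = 1600)
Function('w')(Z) = Mul(2, Z, Add(-140, Z)) (Function('w')(Z) = Mul(Add(-140, Z), Mul(2, Z)) = Mul(2, Z, Add(-140, Z)))
Add(Add(a, Function('w')(Function('u')(-3, 13))), 22030) = Add(Add(1600, Mul(2, -3, Add(-140, -3))), 22030) = Add(Add(1600, Mul(2, -3, -143)), 22030) = Add(Add(1600, 858), 22030) = Add(2458, 22030) = 24488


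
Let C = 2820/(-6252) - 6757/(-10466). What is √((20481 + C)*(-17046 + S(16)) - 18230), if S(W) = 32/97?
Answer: 5*I*√976725250387728040869689/264460121 ≈ 18685.0*I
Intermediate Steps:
S(W) = 32/97 (S(W) = 32*(1/97) = 32/97)
C = 1060887/5452786 (C = 2820*(-1/6252) - 6757*(-1/10466) = -235/521 + 6757/10466 = 1060887/5452786 ≈ 0.19456)
√((20481 + C)*(-17046 + S(16)) - 18230) = √((20481 + 1060887/5452786)*(-17046 + 32/97) - 18230) = √((111679570953/5452786)*(-1653430/97) - 18230) = √(-92327176500409395/264460121 - 18230) = √(-92331997608415225/264460121) = 5*I*√976725250387728040869689/264460121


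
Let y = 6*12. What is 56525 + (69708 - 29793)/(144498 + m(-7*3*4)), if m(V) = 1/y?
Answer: 588080890805/10403857 ≈ 56525.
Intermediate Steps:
y = 72
m(V) = 1/72
56525 + (69708 - 29793)/(144498 + m(-7*3*4)) = 56525 + (69708 - 29793)/(144498 + 1/72) = 56525 + 39915/(10403857/72) = 56525 + 39915*(72/10403857) = 56525 + 2873880/10403857 = 588080890805/10403857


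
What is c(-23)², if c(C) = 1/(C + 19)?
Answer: 1/16 ≈ 0.062500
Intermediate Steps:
c(C) = 1/(19 + C)
c(-23)² = (1/(19 - 23))² = (1/(-4))² = (-¼)² = 1/16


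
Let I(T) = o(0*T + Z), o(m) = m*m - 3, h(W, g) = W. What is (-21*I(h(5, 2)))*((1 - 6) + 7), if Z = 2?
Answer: -42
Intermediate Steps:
o(m) = -3 + m² (o(m) = m² - 3 = -3 + m²)
I(T) = 1 (I(T) = -3 + (0*T + 2)² = -3 + (0 + 2)² = -3 + 2² = -3 + 4 = 1)
(-21*I(h(5, 2)))*((1 - 6) + 7) = (-21*1)*((1 - 6) + 7) = -21*(-5 + 7) = -21*2 = -42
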